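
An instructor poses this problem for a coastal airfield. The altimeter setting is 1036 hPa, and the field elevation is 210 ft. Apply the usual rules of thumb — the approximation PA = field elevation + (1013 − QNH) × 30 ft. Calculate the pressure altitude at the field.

Pressure correction = (1013 − 1036) × 30 = -690 ft.
Pressure altitude = 210 + (-690) = -480 ft.

-480 ft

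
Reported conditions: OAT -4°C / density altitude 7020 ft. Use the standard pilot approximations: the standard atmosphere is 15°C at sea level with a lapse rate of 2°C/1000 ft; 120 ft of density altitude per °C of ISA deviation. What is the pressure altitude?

7500 ft

DA = PA + 120 × (OAT − (15 − 2·PA/1000)) = PA + 120·OAT − 1800 + 0.24·PA = 1.24·PA + 120·OAT − 1800.
So 1.24·PA = 7020 − 120 × (-4) + 1800 = 9300.
PA = 9300 / 1.24 = 7500 ft.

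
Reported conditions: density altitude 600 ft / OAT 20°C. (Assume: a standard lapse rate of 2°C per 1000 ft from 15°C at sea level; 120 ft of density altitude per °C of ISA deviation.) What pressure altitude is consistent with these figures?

DA = PA + 120 × (OAT − (15 − 2·PA/1000)) = PA + 120·OAT − 1800 + 0.24·PA = 1.24·PA + 120·OAT − 1800.
So 1.24·PA = 600 − 120 × 20 + 1800 = 0.
PA = 0 / 1.24 = 0 ft.

0 ft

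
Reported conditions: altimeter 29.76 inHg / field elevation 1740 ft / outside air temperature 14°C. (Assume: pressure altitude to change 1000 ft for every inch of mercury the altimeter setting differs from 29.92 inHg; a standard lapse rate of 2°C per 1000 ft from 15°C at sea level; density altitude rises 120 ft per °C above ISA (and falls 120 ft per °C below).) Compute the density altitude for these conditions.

2236 ft

Pressure altitude = 1740 + (29.92 − 29.76) × 1000 = 1740 + (+160) = 1900 ft.
ISA temperature at 1900 ft = 15 − 2 × (1900/1000) = 11.2°C.
ISA deviation = 14 − 11.2 = +2.8°C.
Density altitude = 1900 + 120 × (2.8) = 2236 ft.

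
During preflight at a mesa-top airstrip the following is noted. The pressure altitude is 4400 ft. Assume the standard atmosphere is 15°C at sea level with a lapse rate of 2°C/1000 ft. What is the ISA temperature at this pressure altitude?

6.2°C

ISA temperature = 15 − 2 × (4400/1000) = 15 − 8.8 = 6.2°C.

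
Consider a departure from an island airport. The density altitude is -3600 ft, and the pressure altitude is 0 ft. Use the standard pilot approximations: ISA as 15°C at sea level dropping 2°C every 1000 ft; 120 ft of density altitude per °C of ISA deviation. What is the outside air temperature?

-15°C

Density altitude − pressure altitude = -3600 − 0 = -3600 ft.
At 120 ft/°C that is an ISA deviation of -3600/120 = -30°C.
ISA temperature at 0 ft = 15 − 2 × (0/1000) = 15°C.
OAT = ISA + deviation = 15 + (-30) = -15°C.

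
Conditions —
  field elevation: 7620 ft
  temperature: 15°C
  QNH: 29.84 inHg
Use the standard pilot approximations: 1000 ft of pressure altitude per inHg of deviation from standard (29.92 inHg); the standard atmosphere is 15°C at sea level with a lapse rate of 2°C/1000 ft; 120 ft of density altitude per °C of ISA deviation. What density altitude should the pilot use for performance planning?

9548 ft

Pressure altitude = 7620 + (29.92 − 29.84) × 1000 = 7620 + (+80) = 7700 ft.
ISA temperature at 7700 ft = 15 − 2 × (7700/1000) = -0.4°C.
ISA deviation = 15 − (-0.4) = +15.4°C.
Density altitude = 7700 + 120 × (15.4) = 9548 ft.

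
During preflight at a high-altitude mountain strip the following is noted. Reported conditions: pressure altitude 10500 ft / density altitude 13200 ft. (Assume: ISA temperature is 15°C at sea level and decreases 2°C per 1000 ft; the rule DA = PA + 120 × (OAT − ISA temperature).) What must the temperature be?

Density altitude − pressure altitude = 13200 − 10500 = +2700 ft.
At 120 ft/°C that is an ISA deviation of 2700/120 = +22.5°C.
ISA temperature at 10500 ft = 15 − 2 × (10500/1000) = -6°C.
OAT = ISA + deviation = -6 + (+22.5) = 16.5°C.

16.5°C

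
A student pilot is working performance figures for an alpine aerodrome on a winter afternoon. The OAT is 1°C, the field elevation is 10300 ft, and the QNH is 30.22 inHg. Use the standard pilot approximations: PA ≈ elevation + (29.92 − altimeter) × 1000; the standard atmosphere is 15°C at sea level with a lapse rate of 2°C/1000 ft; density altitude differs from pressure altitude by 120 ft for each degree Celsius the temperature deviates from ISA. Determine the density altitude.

Pressure altitude = 10300 + (29.92 − 30.22) × 1000 = 10300 + (-300) = 10000 ft.
ISA temperature at 10000 ft = 15 − 2 × (10000/1000) = -5°C.
ISA deviation = 1 − (-5) = +6°C.
Density altitude = 10000 + 120 × (6) = 10720 ft.

10720 ft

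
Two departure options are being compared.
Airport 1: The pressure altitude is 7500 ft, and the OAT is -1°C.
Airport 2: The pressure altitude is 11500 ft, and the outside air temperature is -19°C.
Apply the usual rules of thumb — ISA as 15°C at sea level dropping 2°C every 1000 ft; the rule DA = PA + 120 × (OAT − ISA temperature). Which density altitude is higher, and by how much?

Airport 1: ISA temp = 0°C, deviation -1°C, DA = 7500 + 120 × (-1) = 7380 ft.
Airport 2: ISA temp = -8°C, deviation -11°C, DA = 11500 + 120 × (-11) = 10180 ft.
Airport 2 is higher by 10180 − 7380 = 2800 ft.

Airport 2 by 2800 ft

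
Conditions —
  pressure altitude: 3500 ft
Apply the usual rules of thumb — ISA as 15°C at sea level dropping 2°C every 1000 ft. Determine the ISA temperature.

8°C

ISA temperature = 15 − 2 × (3500/1000) = 15 − 7 = 8°C.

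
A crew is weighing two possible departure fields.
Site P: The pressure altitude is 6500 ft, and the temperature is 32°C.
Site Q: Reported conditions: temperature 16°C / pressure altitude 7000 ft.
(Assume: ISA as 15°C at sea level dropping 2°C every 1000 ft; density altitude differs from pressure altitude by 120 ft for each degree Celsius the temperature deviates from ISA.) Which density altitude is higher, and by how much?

Site P: ISA temp = 2°C, deviation +30°C, DA = 6500 + 120 × 30 = 10100 ft.
Site Q: ISA temp = 1°C, deviation +15°C, DA = 7000 + 120 × 15 = 8800 ft.
Site P is higher by 10100 − 8800 = 1300 ft.

Site P by 1300 ft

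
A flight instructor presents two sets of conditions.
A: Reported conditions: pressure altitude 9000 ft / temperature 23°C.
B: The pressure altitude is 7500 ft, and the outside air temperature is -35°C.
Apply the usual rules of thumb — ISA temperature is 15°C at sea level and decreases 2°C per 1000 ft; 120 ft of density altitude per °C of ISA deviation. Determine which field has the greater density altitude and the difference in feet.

A: ISA temp = -3°C, deviation +26°C, DA = 9000 + 120 × 26 = 12120 ft.
B: ISA temp = 0°C, deviation -35°C, DA = 7500 + 120 × (-35) = 3300 ft.
A is higher by 12120 − 3300 = 8820 ft.

A by 8820 ft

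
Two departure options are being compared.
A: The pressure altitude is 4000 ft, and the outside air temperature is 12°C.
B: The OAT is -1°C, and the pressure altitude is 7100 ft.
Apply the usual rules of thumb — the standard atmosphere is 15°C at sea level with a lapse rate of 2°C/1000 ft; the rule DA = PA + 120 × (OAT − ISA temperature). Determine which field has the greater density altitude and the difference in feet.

A: ISA temp = 7°C, deviation +5°C, DA = 4000 + 120 × 5 = 4600 ft.
B: ISA temp = 0.8°C, deviation -1.8°C, DA = 7100 + 120 × (-1.8) = 6884 ft.
B is higher by 6884 − 4600 = 2284 ft.

B by 2284 ft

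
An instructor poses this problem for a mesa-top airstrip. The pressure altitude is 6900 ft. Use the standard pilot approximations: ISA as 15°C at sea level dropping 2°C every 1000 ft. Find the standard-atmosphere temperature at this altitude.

ISA temperature = 15 − 2 × (6900/1000) = 15 − 13.8 = 1.2°C.

1.2°C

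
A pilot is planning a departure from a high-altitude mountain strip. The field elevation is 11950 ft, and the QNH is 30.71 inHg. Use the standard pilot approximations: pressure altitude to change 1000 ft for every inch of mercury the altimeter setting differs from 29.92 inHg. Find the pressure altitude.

11160 ft

Pressure correction = (29.92 − 30.71) × 1000 = -790 ft.
Pressure altitude = 11950 + (-790) = 11160 ft.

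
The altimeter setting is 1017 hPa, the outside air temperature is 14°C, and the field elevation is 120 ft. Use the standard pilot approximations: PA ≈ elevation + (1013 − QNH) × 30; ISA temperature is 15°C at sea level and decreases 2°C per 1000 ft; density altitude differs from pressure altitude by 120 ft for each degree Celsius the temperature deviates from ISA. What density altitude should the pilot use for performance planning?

Pressure altitude = 120 + (1013 − 1017) × 30 = 120 + (-120) = 0 ft.
ISA temperature at 0 ft = 15 − 2 × (0/1000) = 15°C.
ISA deviation = 14 − 15 = -1°C.
Density altitude = 0 + 120 × (-1) = -120 ft.

-120 ft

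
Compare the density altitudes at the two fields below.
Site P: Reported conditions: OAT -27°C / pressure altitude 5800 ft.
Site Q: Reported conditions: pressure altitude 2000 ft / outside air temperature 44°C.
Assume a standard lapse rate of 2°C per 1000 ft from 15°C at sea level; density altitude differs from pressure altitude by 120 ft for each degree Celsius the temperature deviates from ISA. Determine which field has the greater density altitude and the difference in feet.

Site P: ISA temp = 3.4°C, deviation -30.4°C, DA = 5800 + 120 × (-30.4) = 2152 ft.
Site Q: ISA temp = 11°C, deviation +33°C, DA = 2000 + 120 × 33 = 5960 ft.
Site Q is higher by 5960 − 2152 = 3808 ft.

Site Q by 3808 ft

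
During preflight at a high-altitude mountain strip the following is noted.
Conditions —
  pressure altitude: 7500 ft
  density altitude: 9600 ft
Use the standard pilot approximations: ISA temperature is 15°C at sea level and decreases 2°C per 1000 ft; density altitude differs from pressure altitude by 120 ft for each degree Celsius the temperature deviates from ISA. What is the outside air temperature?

Density altitude − pressure altitude = 9600 − 7500 = +2100 ft.
At 120 ft/°C that is an ISA deviation of 2100/120 = +17.5°C.
ISA temperature at 7500 ft = 15 − 2 × (7500/1000) = 0°C.
OAT = ISA + deviation = 0 + (+17.5) = 17.5°C.

17.5°C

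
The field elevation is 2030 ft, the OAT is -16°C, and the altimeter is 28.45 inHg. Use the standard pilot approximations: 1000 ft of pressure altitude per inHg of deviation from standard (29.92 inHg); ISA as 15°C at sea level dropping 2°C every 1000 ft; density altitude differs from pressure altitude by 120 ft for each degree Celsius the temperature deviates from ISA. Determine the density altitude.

Pressure altitude = 2030 + (29.92 − 28.45) × 1000 = 2030 + (+1470) = 3500 ft.
ISA temperature at 3500 ft = 15 − 2 × (3500/1000) = 8°C.
ISA deviation = -16 − 8 = -24°C.
Density altitude = 3500 + 120 × (-24) = 620 ft.

620 ft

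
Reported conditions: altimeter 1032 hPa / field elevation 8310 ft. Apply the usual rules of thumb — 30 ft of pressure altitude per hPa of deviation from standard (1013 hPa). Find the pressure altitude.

Pressure correction = (1013 − 1032) × 30 = -570 ft.
Pressure altitude = 8310 + (-570) = 7740 ft.

7740 ft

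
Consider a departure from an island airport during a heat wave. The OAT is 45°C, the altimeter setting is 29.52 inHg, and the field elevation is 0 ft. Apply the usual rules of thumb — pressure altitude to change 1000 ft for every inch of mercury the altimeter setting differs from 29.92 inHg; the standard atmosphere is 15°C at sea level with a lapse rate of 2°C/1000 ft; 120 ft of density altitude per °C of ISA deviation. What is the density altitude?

Pressure altitude = 0 + (29.92 − 29.52) × 1000 = 0 + (+400) = 400 ft.
ISA temperature at 400 ft = 15 − 2 × (400/1000) = 14.2°C.
ISA deviation = 45 − 14.2 = +30.8°C.
Density altitude = 400 + 120 × (30.8) = 4096 ft.

4096 ft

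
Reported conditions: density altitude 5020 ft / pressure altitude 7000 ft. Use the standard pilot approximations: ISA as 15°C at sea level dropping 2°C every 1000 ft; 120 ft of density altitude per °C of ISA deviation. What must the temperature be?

Density altitude − pressure altitude = 5020 − 7000 = -1980 ft.
At 120 ft/°C that is an ISA deviation of -1980/120 = -16.5°C.
ISA temperature at 7000 ft = 15 − 2 × (7000/1000) = 1°C.
OAT = ISA + deviation = 1 + (-16.5) = -15.5°C.

-15.5°C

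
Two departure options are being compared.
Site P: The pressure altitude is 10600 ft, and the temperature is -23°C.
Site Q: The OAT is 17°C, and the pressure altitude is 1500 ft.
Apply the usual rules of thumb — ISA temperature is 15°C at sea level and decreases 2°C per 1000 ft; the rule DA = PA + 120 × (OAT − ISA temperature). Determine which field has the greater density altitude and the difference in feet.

Site P: ISA temp = -6.2°C, deviation -16.8°C, DA = 10600 + 120 × (-16.8) = 8584 ft.
Site Q: ISA temp = 12°C, deviation +5°C, DA = 1500 + 120 × 5 = 2100 ft.
Site P is higher by 8584 − 2100 = 6484 ft.

Site P by 6484 ft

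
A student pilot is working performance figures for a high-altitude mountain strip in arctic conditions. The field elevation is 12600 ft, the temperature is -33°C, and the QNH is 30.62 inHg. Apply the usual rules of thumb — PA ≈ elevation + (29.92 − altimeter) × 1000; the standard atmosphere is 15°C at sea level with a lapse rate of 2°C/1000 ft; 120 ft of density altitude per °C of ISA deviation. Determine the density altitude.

8996 ft

Pressure altitude = 12600 + (29.92 − 30.62) × 1000 = 12600 + (-700) = 11900 ft.
ISA temperature at 11900 ft = 15 − 2 × (11900/1000) = -8.8°C.
ISA deviation = -33 − (-8.8) = -24.2°C.
Density altitude = 11900 + 120 × (-24.2) = 8996 ft.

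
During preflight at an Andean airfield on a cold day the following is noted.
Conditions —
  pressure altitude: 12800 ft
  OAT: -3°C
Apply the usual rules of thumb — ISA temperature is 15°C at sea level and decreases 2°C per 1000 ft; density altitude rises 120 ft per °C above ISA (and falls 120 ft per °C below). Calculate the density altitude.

ISA temperature at 12800 ft = 15 − 2 × (12800/1000) = -10.6°C.
ISA deviation = -3 − (-10.6) = +7.6°C.
Density altitude = 12800 + 120 × (7.6) = 12800 + (+912) = 13712 ft.

13712 ft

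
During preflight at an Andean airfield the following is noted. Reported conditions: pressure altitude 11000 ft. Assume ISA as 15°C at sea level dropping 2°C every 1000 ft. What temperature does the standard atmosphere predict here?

-7°C

ISA temperature = 15 − 2 × (11000/1000) = 15 − 22 = -7°C.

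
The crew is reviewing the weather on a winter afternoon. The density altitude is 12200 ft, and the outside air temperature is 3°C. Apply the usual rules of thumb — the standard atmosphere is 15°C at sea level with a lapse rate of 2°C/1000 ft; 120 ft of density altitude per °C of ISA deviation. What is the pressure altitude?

11000 ft

DA = PA + 120 × (OAT − (15 − 2·PA/1000)) = PA + 120·OAT − 1800 + 0.24·PA = 1.24·PA + 120·OAT − 1800.
So 1.24·PA = 12200 − 120 × 3 + 1800 = 13640.
PA = 13640 / 1.24 = 11000 ft.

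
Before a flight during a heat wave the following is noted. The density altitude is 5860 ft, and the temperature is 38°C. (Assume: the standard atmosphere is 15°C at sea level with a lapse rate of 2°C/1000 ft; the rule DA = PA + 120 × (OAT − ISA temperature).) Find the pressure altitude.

2500 ft

DA = PA + 120 × (OAT − (15 − 2·PA/1000)) = PA + 120·OAT − 1800 + 0.24·PA = 1.24·PA + 120·OAT − 1800.
So 1.24·PA = 5860 − 120 × 38 + 1800 = 3100.
PA = 3100 / 1.24 = 2500 ft.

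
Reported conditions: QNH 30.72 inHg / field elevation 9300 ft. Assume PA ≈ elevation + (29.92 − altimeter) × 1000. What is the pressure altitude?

8500 ft

Pressure correction = (29.92 − 30.72) × 1000 = -800 ft.
Pressure altitude = 9300 + (-800) = 8500 ft.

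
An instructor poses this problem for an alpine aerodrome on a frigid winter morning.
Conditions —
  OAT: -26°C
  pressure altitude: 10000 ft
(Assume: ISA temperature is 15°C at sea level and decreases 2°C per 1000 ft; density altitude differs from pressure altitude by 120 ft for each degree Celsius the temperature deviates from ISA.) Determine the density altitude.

7480 ft

ISA temperature at 10000 ft = 15 − 2 × (10000/1000) = -5°C.
ISA deviation = -26 − (-5) = -21°C.
Density altitude = 10000 + 120 × (-21) = 10000 + (-2520) = 7480 ft.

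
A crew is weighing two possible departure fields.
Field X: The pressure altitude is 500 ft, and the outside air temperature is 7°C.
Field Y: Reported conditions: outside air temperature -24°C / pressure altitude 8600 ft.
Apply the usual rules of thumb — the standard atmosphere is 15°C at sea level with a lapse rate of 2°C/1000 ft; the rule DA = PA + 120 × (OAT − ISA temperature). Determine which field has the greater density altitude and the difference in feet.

Field X: ISA temp = 14°C, deviation -7°C, DA = 500 + 120 × (-7) = -340 ft.
Field Y: ISA temp = -2.2°C, deviation -21.8°C, DA = 8600 + 120 × (-21.8) = 5984 ft.
Field Y is higher by 5984 − (-340) = 6324 ft.

Field Y by 6324 ft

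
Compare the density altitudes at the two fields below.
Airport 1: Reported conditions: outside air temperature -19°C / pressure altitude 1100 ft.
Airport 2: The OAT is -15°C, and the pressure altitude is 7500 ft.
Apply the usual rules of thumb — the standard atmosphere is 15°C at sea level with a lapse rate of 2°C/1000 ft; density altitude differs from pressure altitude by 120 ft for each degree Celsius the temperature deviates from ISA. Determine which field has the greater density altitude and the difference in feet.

Airport 2 by 8416 ft

Airport 1: ISA temp = 12.8°C, deviation -31.8°C, DA = 1100 + 120 × (-31.8) = -2716 ft.
Airport 2: ISA temp = 0°C, deviation -15°C, DA = 7500 + 120 × (-15) = 5700 ft.
Airport 2 is higher by 5700 − (-2716) = 8416 ft.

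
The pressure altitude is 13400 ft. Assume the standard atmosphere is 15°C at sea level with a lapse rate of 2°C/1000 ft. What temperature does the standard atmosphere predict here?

ISA temperature = 15 − 2 × (13400/1000) = 15 − 26.8 = -11.8°C.

-11.8°C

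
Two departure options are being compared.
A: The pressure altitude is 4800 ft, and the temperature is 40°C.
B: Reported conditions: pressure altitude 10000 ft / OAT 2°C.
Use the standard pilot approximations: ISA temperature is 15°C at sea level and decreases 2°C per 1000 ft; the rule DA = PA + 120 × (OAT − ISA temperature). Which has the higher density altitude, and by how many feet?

A: ISA temp = 5.4°C, deviation +34.6°C, DA = 4800 + 120 × 34.6 = 8952 ft.
B: ISA temp = -5°C, deviation +7°C, DA = 10000 + 120 × 7 = 10840 ft.
B is higher by 10840 − 8952 = 1888 ft.

B by 1888 ft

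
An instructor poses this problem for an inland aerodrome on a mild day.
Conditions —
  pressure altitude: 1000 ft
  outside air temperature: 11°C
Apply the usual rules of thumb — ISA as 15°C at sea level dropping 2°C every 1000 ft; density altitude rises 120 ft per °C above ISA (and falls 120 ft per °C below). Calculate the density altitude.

ISA temperature at 1000 ft = 15 − 2 × (1000/1000) = 13°C.
ISA deviation = 11 − 13 = -2°C.
Density altitude = 1000 + 120 × (-2) = 1000 + (-240) = 760 ft.

760 ft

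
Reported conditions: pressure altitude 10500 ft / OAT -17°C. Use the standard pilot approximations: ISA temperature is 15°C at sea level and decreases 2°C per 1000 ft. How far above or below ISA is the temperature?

ISA-11°C

ISA temperature at 10500 ft = 15 − 2 × (10500/1000) = -6°C.
Deviation = OAT − ISA = -17 − (-6) = -11°C.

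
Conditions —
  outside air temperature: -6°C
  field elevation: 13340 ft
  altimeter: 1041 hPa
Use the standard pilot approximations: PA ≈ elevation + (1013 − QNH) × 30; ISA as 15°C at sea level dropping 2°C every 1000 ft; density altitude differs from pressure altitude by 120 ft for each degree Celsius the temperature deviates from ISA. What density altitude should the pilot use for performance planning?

12980 ft

Pressure altitude = 13340 + (1013 − 1041) × 30 = 13340 + (-840) = 12500 ft.
ISA temperature at 12500 ft = 15 − 2 × (12500/1000) = -10°C.
ISA deviation = -6 − (-10) = +4°C.
Density altitude = 12500 + 120 × (4) = 12980 ft.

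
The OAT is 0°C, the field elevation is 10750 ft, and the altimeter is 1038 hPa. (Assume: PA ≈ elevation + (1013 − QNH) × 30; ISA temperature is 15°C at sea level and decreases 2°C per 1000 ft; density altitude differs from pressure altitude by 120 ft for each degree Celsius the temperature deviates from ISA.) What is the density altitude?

10600 ft

Pressure altitude = 10750 + (1013 − 1038) × 30 = 10750 + (-750) = 10000 ft.
ISA temperature at 10000 ft = 15 − 2 × (10000/1000) = -5°C.
ISA deviation = 0 − (-5) = +5°C.
Density altitude = 10000 + 120 × (5) = 10600 ft.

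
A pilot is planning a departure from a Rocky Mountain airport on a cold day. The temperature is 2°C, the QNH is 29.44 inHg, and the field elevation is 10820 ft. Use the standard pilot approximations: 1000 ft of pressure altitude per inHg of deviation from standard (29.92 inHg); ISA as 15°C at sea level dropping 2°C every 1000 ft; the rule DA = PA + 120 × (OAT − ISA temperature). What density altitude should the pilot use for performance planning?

Pressure altitude = 10820 + (29.92 − 29.44) × 1000 = 10820 + (+480) = 11300 ft.
ISA temperature at 11300 ft = 15 − 2 × (11300/1000) = -7.6°C.
ISA deviation = 2 − (-7.6) = +9.6°C.
Density altitude = 11300 + 120 × (9.6) = 12452 ft.

12452 ft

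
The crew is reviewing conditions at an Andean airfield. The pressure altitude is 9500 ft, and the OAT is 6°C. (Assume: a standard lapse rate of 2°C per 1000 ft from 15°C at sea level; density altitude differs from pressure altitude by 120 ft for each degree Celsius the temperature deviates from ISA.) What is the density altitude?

10700 ft

ISA temperature at 9500 ft = 15 − 2 × (9500/1000) = -4°C.
ISA deviation = 6 − (-4) = +10°C.
Density altitude = 9500 + 120 × (10) = 9500 + (+1200) = 10700 ft.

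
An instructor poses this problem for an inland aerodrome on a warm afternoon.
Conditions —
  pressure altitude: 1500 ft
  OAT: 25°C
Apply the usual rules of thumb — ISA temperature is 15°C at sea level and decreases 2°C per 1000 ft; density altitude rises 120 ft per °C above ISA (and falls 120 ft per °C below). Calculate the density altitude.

ISA temperature at 1500 ft = 15 − 2 × (1500/1000) = 12°C.
ISA deviation = 25 − 12 = +13°C.
Density altitude = 1500 + 120 × (13) = 1500 + (+1560) = 3060 ft.

3060 ft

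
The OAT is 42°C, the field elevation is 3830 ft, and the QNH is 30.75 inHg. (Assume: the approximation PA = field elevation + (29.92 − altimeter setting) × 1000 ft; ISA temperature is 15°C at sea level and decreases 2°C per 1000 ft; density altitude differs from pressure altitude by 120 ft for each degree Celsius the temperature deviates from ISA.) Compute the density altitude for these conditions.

6960 ft

Pressure altitude = 3830 + (29.92 − 30.75) × 1000 = 3830 + (-830) = 3000 ft.
ISA temperature at 3000 ft = 15 − 2 × (3000/1000) = 9°C.
ISA deviation = 42 − 9 = +33°C.
Density altitude = 3000 + 120 × (33) = 6960 ft.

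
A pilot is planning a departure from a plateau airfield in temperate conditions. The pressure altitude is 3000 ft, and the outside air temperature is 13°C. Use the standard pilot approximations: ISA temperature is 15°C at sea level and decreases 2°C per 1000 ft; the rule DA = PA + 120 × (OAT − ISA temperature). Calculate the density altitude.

3480 ft

ISA temperature at 3000 ft = 15 − 2 × (3000/1000) = 9°C.
ISA deviation = 13 − 9 = +4°C.
Density altitude = 3000 + 120 × (4) = 3000 + (+480) = 3480 ft.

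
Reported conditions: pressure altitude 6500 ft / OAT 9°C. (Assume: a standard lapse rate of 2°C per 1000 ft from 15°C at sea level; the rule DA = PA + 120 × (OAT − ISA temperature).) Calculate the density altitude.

ISA temperature at 6500 ft = 15 − 2 × (6500/1000) = 2°C.
ISA deviation = 9 − 2 = +7°C.
Density altitude = 6500 + 120 × (7) = 6500 + (+840) = 7340 ft.

7340 ft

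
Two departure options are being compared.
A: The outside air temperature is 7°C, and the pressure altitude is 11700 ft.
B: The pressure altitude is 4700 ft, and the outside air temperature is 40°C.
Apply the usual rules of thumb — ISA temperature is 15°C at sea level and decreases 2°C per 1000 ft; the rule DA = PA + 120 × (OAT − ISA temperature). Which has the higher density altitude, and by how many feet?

A by 4720 ft

A: ISA temp = -8.4°C, deviation +15.4°C, DA = 11700 + 120 × 15.4 = 13548 ft.
B: ISA temp = 5.6°C, deviation +34.4°C, DA = 4700 + 120 × 34.4 = 8828 ft.
A is higher by 13548 − 8828 = 4720 ft.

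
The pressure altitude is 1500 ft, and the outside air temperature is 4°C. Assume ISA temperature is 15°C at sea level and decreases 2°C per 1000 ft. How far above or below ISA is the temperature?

ISA temperature at 1500 ft = 15 − 2 × (1500/1000) = 12°C.
Deviation = OAT − ISA = 4 − 12 = -8°C.

ISA-8°C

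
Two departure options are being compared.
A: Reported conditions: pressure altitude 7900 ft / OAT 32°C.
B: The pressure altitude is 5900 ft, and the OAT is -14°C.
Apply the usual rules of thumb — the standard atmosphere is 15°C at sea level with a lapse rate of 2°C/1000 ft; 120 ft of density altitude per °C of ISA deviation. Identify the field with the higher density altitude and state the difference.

A by 8000 ft

A: ISA temp = -0.8°C, deviation +32.8°C, DA = 7900 + 120 × 32.8 = 11836 ft.
B: ISA temp = 3.2°C, deviation -17.2°C, DA = 5900 + 120 × (-17.2) = 3836 ft.
A is higher by 11836 − 3836 = 8000 ft.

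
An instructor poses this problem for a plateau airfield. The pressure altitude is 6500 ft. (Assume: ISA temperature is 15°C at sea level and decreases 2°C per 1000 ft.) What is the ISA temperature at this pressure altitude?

2°C

ISA temperature = 15 − 2 × (6500/1000) = 15 − 13 = 2°C.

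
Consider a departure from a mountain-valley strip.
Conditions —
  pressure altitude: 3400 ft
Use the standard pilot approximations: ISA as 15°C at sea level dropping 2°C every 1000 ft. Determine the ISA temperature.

ISA temperature = 15 − 2 × (3400/1000) = 15 − 6.8 = 8.2°C.

8.2°C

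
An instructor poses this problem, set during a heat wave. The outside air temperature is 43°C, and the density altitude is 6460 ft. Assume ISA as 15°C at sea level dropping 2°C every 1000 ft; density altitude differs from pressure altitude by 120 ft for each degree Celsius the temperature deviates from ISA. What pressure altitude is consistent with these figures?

DA = PA + 120 × (OAT − (15 − 2·PA/1000)) = PA + 120·OAT − 1800 + 0.24·PA = 1.24·PA + 120·OAT − 1800.
So 1.24·PA = 6460 − 120 × 43 + 1800 = 3100.
PA = 3100 / 1.24 = 2500 ft.

2500 ft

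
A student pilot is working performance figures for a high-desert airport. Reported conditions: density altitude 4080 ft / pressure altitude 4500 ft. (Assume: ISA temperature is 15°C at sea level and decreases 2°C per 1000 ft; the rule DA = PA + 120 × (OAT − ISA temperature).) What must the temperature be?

2.5°C

Density altitude − pressure altitude = 4080 − 4500 = -420 ft.
At 120 ft/°C that is an ISA deviation of -420/120 = -3.5°C.
ISA temperature at 4500 ft = 15 − 2 × (4500/1000) = 6°C.
OAT = ISA + deviation = 6 + (-3.5) = 2.5°C.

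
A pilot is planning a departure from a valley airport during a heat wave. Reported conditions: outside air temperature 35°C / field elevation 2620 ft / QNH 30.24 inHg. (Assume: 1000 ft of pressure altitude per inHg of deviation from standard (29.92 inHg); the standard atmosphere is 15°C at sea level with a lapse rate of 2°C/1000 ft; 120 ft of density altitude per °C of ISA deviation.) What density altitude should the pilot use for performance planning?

Pressure altitude = 2620 + (29.92 − 30.24) × 1000 = 2620 + (-320) = 2300 ft.
ISA temperature at 2300 ft = 15 − 2 × (2300/1000) = 10.4°C.
ISA deviation = 35 − 10.4 = +24.6°C.
Density altitude = 2300 + 120 × (24.6) = 5252 ft.

5252 ft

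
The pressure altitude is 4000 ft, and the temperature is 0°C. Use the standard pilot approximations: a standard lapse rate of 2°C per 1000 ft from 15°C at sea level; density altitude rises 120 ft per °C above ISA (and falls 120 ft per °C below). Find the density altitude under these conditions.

3160 ft

ISA temperature at 4000 ft = 15 − 2 × (4000/1000) = 7°C.
ISA deviation = 0 − 7 = -7°C.
Density altitude = 4000 + 120 × (-7) = 4000 + (-840) = 3160 ft.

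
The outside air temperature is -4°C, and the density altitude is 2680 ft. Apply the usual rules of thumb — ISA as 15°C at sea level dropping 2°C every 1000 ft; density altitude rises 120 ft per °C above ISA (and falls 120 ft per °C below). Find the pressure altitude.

4000 ft

DA = PA + 120 × (OAT − (15 − 2·PA/1000)) = PA + 120·OAT − 1800 + 0.24·PA = 1.24·PA + 120·OAT − 1800.
So 1.24·PA = 2680 − 120 × (-4) + 1800 = 4960.
PA = 4960 / 1.24 = 4000 ft.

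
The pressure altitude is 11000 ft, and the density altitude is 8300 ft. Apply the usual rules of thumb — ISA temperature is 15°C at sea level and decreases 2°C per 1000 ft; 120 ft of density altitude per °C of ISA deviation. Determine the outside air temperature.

Density altitude − pressure altitude = 8300 − 11000 = -2700 ft.
At 120 ft/°C that is an ISA deviation of -2700/120 = -22.5°C.
ISA temperature at 11000 ft = 15 − 2 × (11000/1000) = -7°C.
OAT = ISA + deviation = -7 + (-22.5) = -29.5°C.

-29.5°C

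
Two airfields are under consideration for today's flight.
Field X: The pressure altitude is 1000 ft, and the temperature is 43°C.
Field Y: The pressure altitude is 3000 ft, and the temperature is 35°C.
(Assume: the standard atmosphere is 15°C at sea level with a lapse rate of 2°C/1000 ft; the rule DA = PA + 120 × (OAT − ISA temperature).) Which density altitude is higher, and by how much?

Field Y by 1520 ft

Field X: ISA temp = 13°C, deviation +30°C, DA = 1000 + 120 × 30 = 4600 ft.
Field Y: ISA temp = 9°C, deviation +26°C, DA = 3000 + 120 × 26 = 6120 ft.
Field Y is higher by 6120 − 4600 = 1520 ft.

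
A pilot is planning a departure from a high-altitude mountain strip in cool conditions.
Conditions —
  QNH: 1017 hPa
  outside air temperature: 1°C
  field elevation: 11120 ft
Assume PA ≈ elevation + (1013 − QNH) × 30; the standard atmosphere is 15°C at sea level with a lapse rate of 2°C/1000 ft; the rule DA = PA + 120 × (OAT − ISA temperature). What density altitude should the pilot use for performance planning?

11960 ft

Pressure altitude = 11120 + (1013 − 1017) × 30 = 11120 + (-120) = 11000 ft.
ISA temperature at 11000 ft = 15 − 2 × (11000/1000) = -7°C.
ISA deviation = 1 − (-7) = +8°C.
Density altitude = 11000 + 120 × (8) = 11960 ft.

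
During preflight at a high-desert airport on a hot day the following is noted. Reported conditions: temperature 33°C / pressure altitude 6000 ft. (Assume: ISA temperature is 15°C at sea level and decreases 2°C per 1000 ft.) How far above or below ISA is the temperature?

ISA+30°C

ISA temperature at 6000 ft = 15 − 2 × (6000/1000) = 3°C.
Deviation = OAT − ISA = 33 − 3 = +30°C.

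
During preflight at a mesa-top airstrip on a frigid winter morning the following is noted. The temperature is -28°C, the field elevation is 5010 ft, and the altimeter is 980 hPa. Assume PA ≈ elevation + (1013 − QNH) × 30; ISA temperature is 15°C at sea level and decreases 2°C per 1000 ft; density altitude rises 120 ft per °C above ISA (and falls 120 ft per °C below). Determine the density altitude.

Pressure altitude = 5010 + (1013 − 980) × 30 = 5010 + (+990) = 6000 ft.
ISA temperature at 6000 ft = 15 − 2 × (6000/1000) = 3°C.
ISA deviation = -28 − 3 = -31°C.
Density altitude = 6000 + 120 × (-31) = 2280 ft.

2280 ft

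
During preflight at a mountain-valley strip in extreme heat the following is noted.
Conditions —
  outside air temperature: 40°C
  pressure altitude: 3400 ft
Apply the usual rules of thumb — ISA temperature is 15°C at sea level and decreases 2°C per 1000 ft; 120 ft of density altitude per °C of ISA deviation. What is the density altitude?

7216 ft

ISA temperature at 3400 ft = 15 − 2 × (3400/1000) = 8.2°C.
ISA deviation = 40 − 8.2 = +31.8°C.
Density altitude = 3400 + 120 × (31.8) = 3400 + (+3816) = 7216 ft.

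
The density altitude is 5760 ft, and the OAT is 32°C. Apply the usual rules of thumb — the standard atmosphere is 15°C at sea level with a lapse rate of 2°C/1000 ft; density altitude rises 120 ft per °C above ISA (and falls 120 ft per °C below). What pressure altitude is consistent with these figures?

DA = PA + 120 × (OAT − (15 − 2·PA/1000)) = PA + 120·OAT − 1800 + 0.24·PA = 1.24·PA + 120·OAT − 1800.
So 1.24·PA = 5760 − 120 × 32 + 1800 = 3720.
PA = 3720 / 1.24 = 3000 ft.

3000 ft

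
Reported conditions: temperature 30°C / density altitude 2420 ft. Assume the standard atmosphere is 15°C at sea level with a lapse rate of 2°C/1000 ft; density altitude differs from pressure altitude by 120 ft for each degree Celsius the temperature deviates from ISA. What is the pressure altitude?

DA = PA + 120 × (OAT − (15 − 2·PA/1000)) = PA + 120·OAT − 1800 + 0.24·PA = 1.24·PA + 120·OAT − 1800.
So 1.24·PA = 2420 − 120 × 30 + 1800 = 620.
PA = 620 / 1.24 = 500 ft.

500 ft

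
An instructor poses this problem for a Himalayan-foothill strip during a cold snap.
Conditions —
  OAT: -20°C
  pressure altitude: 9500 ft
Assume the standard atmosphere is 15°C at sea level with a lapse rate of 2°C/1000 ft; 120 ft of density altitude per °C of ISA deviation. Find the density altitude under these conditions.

7580 ft

ISA temperature at 9500 ft = 15 − 2 × (9500/1000) = -4°C.
ISA deviation = -20 − (-4) = -16°C.
Density altitude = 9500 + 120 × (-16) = 9500 + (-1920) = 7580 ft.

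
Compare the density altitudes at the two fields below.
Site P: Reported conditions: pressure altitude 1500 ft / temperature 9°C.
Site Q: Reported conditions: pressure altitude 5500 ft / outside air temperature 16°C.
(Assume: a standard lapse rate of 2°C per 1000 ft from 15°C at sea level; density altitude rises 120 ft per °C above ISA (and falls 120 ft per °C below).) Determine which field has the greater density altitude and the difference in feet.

Site P: ISA temp = 12°C, deviation -3°C, DA = 1500 + 120 × (-3) = 1140 ft.
Site Q: ISA temp = 4°C, deviation +12°C, DA = 5500 + 120 × 12 = 6940 ft.
Site Q is higher by 6940 − 1140 = 5800 ft.

Site Q by 5800 ft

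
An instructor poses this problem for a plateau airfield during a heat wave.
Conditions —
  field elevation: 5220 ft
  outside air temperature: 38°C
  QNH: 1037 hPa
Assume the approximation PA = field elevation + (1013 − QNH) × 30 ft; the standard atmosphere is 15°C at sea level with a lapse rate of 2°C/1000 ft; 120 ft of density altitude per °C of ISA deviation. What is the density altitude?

8340 ft

Pressure altitude = 5220 + (1013 − 1037) × 30 = 5220 + (-720) = 4500 ft.
ISA temperature at 4500 ft = 15 − 2 × (4500/1000) = 6°C.
ISA deviation = 38 − 6 = +32°C.
Density altitude = 4500 + 120 × (32) = 8340 ft.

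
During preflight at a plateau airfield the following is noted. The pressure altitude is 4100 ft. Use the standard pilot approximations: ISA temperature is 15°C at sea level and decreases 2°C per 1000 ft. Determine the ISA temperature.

ISA temperature = 15 − 2 × (4100/1000) = 15 − 8.2 = 6.8°C.

6.8°C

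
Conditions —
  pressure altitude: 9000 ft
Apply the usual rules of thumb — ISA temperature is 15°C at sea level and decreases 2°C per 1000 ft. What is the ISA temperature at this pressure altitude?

-3°C

ISA temperature = 15 − 2 × (9000/1000) = 15 − 18 = -3°C.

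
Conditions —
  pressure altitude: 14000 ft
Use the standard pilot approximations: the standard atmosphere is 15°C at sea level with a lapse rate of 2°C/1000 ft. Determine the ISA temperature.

-13°C

ISA temperature = 15 − 2 × (14000/1000) = 15 − 28 = -13°C.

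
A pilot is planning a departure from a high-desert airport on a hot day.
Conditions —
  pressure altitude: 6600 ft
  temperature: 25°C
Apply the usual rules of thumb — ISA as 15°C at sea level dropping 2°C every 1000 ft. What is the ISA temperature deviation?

ISA temperature at 6600 ft = 15 − 2 × (6600/1000) = 1.8°C.
Deviation = OAT − ISA = 25 − 1.8 = +23.2°C.

ISA+23.2°C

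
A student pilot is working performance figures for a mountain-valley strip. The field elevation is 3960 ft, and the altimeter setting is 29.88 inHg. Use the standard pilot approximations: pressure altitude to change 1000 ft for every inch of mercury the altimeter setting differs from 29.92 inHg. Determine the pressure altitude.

4000 ft

Pressure correction = (29.92 − 29.88) × 1000 = +40 ft.
Pressure altitude = 3960 + (+40) = 4000 ft.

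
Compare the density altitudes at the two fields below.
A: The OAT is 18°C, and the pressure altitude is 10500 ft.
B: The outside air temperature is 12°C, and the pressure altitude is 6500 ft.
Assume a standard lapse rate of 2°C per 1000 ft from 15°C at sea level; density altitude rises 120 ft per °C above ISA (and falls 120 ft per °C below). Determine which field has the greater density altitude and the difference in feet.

A: ISA temp = -6°C, deviation +24°C, DA = 10500 + 120 × 24 = 13380 ft.
B: ISA temp = 2°C, deviation +10°C, DA = 6500 + 120 × 10 = 7700 ft.
A is higher by 13380 − 7700 = 5680 ft.

A by 5680 ft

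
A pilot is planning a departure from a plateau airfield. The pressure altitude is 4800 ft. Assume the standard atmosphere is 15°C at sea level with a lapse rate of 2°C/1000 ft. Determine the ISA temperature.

ISA temperature = 15 − 2 × (4800/1000) = 15 − 9.6 = 5.4°C.

5.4°C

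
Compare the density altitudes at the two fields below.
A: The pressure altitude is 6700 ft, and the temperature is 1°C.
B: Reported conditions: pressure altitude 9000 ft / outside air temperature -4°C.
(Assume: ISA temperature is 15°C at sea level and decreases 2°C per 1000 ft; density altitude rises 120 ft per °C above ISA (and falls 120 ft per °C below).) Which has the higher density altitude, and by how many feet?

A: ISA temp = 1.6°C, deviation -0.6°C, DA = 6700 + 120 × (-0.6) = 6628 ft.
B: ISA temp = -3°C, deviation -1°C, DA = 9000 + 120 × (-1) = 8880 ft.
B is higher by 8880 − 6628 = 2252 ft.

B by 2252 ft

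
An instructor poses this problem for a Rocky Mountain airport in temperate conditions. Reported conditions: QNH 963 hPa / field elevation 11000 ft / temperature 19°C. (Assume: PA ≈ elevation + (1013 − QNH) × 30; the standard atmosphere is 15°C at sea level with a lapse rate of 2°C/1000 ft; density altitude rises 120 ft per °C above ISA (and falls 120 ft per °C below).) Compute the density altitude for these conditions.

15980 ft

Pressure altitude = 11000 + (1013 − 963) × 30 = 11000 + (+1500) = 12500 ft.
ISA temperature at 12500 ft = 15 − 2 × (12500/1000) = -10°C.
ISA deviation = 19 − (-10) = +29°C.
Density altitude = 12500 + 120 × (29) = 15980 ft.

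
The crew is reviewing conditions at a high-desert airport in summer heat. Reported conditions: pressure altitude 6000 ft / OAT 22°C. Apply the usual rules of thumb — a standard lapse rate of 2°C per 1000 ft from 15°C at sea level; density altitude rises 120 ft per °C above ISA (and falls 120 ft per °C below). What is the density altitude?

ISA temperature at 6000 ft = 15 − 2 × (6000/1000) = 3°C.
ISA deviation = 22 − 3 = +19°C.
Density altitude = 6000 + 120 × (19) = 6000 + (+2280) = 8280 ft.

8280 ft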